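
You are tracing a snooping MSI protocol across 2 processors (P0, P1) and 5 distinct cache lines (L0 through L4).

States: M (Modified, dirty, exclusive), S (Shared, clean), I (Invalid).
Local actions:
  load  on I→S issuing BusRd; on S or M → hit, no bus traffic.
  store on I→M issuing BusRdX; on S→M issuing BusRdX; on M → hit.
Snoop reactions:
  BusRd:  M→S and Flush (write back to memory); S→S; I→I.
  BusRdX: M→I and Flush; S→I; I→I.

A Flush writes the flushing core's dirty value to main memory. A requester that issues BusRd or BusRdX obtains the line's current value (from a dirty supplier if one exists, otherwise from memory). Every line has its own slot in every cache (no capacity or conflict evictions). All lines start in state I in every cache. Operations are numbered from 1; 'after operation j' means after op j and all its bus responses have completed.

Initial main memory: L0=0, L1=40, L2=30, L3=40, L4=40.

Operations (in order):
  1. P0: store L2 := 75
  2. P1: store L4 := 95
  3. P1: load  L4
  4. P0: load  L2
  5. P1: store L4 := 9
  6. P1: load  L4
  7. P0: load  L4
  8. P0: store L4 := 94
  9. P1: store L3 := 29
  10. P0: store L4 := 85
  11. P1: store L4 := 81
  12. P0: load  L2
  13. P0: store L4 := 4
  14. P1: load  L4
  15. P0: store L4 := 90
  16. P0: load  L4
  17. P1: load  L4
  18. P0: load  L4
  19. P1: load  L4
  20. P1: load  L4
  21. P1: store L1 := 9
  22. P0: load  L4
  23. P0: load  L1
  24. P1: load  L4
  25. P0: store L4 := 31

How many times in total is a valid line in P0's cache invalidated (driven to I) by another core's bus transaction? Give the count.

invalidations = 1

  op1 P0: store L2 := 75 → M/I on L2; bus BusRdX; mem=30
  op2 P1: store L4 := 95 → I/M on L4; bus BusRdX; mem=40
  op3 P1: load  L4 → I/M on L4; bus (none); mem=40
  op4 P0: load  L2 → M/I on L2; bus (none); mem=30
  op5 P1: store L4 := 9 → I/M on L4; bus (none); mem=40
  op6 P1: load  L4 → I/M on L4; bus (none); mem=40
  op7 P0: load  L4 → S/S on L4; bus BusRd Flush; mem=9
  op8 P0: store L4 := 94 → M/I on L4; bus BusRdX; mem=9
  op9 P1: store L3 := 29 → I/M on L3; bus BusRdX; mem=40
  op10 P0: store L4 := 85 → M/I on L4; bus (none); mem=9
  op11 P1: store L4 := 81 → I/M on L4; bus BusRdX Flush; mem=85
  op12 P0: load  L2 → M/I on L2; bus (none); mem=30
  op13 P0: store L4 := 4 → M/I on L4; bus BusRdX Flush; mem=81
  op14 P1: load  L4 → S/S on L4; bus BusRd Flush; mem=4
  op15 P0: store L4 := 90 → M/I on L4; bus BusRdX; mem=4
  op16 P0: load  L4 → M/I on L4; bus (none); mem=4
  op17 P1: load  L4 → S/S on L4; bus BusRd Flush; mem=90
  op18 P0: load  L4 → S/S on L4; bus (none); mem=90
  op19 P1: load  L4 → S/S on L4; bus (none); mem=90
  op20 P1: load  L4 → S/S on L4; bus (none); mem=90
  op21 P1: store L1 := 9 → I/M on L1; bus BusRdX; mem=40
  op22 P0: load  L4 → S/S on L4; bus (none); mem=90
  op23 P0: load  L1 → S/S on L1; bus BusRd Flush; mem=9
  op24 P1: load  L4 → S/S on L4; bus (none); mem=90
  op25 P0: store L4 := 31 → M/I on L4; bus BusRdX; mem=90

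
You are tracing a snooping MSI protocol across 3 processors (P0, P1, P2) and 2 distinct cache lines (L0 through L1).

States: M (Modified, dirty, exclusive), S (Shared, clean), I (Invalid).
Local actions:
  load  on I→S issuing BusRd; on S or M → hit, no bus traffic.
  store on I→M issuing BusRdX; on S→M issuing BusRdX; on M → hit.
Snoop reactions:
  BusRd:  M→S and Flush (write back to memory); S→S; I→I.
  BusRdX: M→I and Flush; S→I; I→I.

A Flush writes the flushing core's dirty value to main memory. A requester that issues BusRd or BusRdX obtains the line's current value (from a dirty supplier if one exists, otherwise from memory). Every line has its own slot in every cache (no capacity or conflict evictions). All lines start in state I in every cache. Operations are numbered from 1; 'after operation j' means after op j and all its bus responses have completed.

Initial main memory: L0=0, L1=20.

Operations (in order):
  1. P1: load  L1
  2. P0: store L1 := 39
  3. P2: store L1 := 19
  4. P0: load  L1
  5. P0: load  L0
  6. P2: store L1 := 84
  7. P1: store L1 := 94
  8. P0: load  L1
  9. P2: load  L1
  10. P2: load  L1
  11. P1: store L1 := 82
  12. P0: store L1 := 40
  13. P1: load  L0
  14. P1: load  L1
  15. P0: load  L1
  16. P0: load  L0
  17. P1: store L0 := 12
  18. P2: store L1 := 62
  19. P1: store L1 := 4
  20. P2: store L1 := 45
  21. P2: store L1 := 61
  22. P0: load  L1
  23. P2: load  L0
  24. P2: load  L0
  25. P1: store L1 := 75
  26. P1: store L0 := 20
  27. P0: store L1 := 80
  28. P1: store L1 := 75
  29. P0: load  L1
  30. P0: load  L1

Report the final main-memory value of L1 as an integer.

[1] P1: load  L1 | P0:I, P1:S(20), P2:I | bus: BusRd
[2] P0: store L1 := 39 | P0:M(39), P1:I, P2:I | bus: BusRdX
[3] P2: store L1 := 19 | P0:I, P1:I, P2:M(19) | bus: BusRdX,Flush
[4] P0: load  L1 | P0:S(19), P1:I, P2:S(19) | bus: BusRd,Flush
[5] P0: load  L0 | P0:S(0), P1:I, P2:I | bus: BusRd
[6] P2: store L1 := 84 | P0:I, P1:I, P2:M(84) | bus: BusRdX
[7] P1: store L1 := 94 | P0:I, P1:M(94), P2:I | bus: BusRdX,Flush
[8] P0: load  L1 | P0:S(94), P1:S(94), P2:I | bus: BusRd,Flush
[9] P2: load  L1 | P0:S(94), P1:S(94), P2:S(94) | bus: BusRd
[10] P2: load  L1 | P0:S(94), P1:S(94), P2:S(94) | bus: none
[11] P1: store L1 := 82 | P0:I, P1:M(82), P2:I | bus: BusRdX
[12] P0: store L1 := 40 | P0:M(40), P1:I, P2:I | bus: BusRdX,Flush
[13] P1: load  L0 | P0:S(0), P1:S(0), P2:I | bus: BusRd
[14] P1: load  L1 | P0:S(40), P1:S(40), P2:I | bus: BusRd,Flush
[15] P0: load  L1 | P0:S(40), P1:S(40), P2:I | bus: none
[16] P0: load  L0 | P0:S(0), P1:S(0), P2:I | bus: none
[17] P1: store L0 := 12 | P0:I, P1:M(12), P2:I | bus: BusRdX
[18] P2: store L1 := 62 | P0:I, P1:I, P2:M(62) | bus: BusRdX
[19] P1: store L1 := 4 | P0:I, P1:M(4), P2:I | bus: BusRdX,Flush
[20] P2: store L1 := 45 | P0:I, P1:I, P2:M(45) | bus: BusRdX,Flush
[21] P2: store L1 := 61 | P0:I, P1:I, P2:M(61) | bus: none
[22] P0: load  L1 | P0:S(61), P1:I, P2:S(61) | bus: BusRd,Flush
[23] P2: load  L0 | P0:I, P1:S(12), P2:S(12) | bus: BusRd,Flush
[24] P2: load  L0 | P0:I, P1:S(12), P2:S(12) | bus: none
[25] P1: store L1 := 75 | P0:I, P1:M(75), P2:I | bus: BusRdX
[26] P1: store L0 := 20 | P0:I, P1:M(20), P2:I | bus: BusRdX
[27] P0: store L1 := 80 | P0:M(80), P1:I, P2:I | bus: BusRdX,Flush
[28] P1: store L1 := 75 | P0:I, P1:M(75), P2:I | bus: BusRdX,Flush
[29] P0: load  L1 | P0:S(75), P1:S(75), P2:I | bus: BusRd,Flush
[30] P0: load  L1 | P0:S(75), P1:S(75), P2:I | bus: none

memory[L1] = 75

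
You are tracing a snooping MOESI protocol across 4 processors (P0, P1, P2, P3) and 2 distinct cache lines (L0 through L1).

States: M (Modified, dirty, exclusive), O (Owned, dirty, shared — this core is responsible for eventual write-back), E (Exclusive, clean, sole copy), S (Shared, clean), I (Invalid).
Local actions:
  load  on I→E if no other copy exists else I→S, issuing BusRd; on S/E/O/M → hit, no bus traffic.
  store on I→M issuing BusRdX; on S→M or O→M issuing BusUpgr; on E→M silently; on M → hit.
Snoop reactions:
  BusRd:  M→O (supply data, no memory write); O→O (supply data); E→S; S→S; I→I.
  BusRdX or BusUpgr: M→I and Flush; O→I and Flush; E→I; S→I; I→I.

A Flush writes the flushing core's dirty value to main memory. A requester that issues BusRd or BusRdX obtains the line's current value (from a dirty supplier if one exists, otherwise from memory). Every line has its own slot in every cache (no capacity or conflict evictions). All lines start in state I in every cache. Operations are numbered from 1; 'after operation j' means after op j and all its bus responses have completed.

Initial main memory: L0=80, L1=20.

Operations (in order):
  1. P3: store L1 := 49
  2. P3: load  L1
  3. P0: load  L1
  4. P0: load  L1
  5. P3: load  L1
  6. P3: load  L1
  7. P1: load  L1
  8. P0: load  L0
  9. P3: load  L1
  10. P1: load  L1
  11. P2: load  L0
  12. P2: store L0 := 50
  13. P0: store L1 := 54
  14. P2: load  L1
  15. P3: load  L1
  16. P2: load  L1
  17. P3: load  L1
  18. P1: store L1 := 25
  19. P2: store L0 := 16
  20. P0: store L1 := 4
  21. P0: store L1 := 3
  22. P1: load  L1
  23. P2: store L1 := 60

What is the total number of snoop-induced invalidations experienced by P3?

1. P3: store L1 := 49  bus=[BusRdX]  L1: P0=I P1=I P2=I P3=M  mem[L1]=20
2. P3: load  L1  bus=[-]  L1: P0=I P1=I P2=I P3=M  mem[L1]=20
3. P0: load  L1  bus=[BusRd]  L1: P0=S P1=I P2=I P3=O  mem[L1]=20
4. P0: load  L1  bus=[-]  L1: P0=S P1=I P2=I P3=O  mem[L1]=20
5. P3: load  L1  bus=[-]  L1: P0=S P1=I P2=I P3=O  mem[L1]=20
6. P3: load  L1  bus=[-]  L1: P0=S P1=I P2=I P3=O  mem[L1]=20
7. P1: load  L1  bus=[BusRd]  L1: P0=S P1=S P2=I P3=O  mem[L1]=20
8. P0: load  L0  bus=[BusRd]  L0: P0=E P1=I P2=I P3=I  mem[L0]=80
9. P3: load  L1  bus=[-]  L1: P0=S P1=S P2=I P3=O  mem[L1]=20
10. P1: load  L1  bus=[-]  L1: P0=S P1=S P2=I P3=O  mem[L1]=20
11. P2: load  L0  bus=[BusRd]  L0: P0=S P1=I P2=S P3=I  mem[L0]=80
12. P2: store L0 := 50  bus=[BusUpgr]  L0: P0=I P1=I P2=M P3=I  mem[L0]=80
13. P0: store L1 := 54  bus=[BusUpgr,Flush]  L1: P0=M P1=I P2=I P3=I  mem[L1]=49
14. P2: load  L1  bus=[BusRd]  L1: P0=O P1=I P2=S P3=I  mem[L1]=49
15. P3: load  L1  bus=[BusRd]  L1: P0=O P1=I P2=S P3=S  mem[L1]=49
16. P2: load  L1  bus=[-]  L1: P0=O P1=I P2=S P3=S  mem[L1]=49
17. P3: load  L1  bus=[-]  L1: P0=O P1=I P2=S P3=S  mem[L1]=49
18. P1: store L1 := 25  bus=[BusRdX,Flush]  L1: P0=I P1=M P2=I P3=I  mem[L1]=54
19. P2: store L0 := 16  bus=[-]  L0: P0=I P1=I P2=M P3=I  mem[L0]=80
20. P0: store L1 := 4  bus=[BusRdX,Flush]  L1: P0=M P1=I P2=I P3=I  mem[L1]=25
21. P0: store L1 := 3  bus=[-]  L1: P0=M P1=I P2=I P3=I  mem[L1]=25
22. P1: load  L1  bus=[BusRd]  L1: P0=O P1=S P2=I P3=I  mem[L1]=25
23. P2: store L1 := 60  bus=[BusRdX,Flush]  L1: P0=I P1=I P2=M P3=I  mem[L1]=3

invalidations = 2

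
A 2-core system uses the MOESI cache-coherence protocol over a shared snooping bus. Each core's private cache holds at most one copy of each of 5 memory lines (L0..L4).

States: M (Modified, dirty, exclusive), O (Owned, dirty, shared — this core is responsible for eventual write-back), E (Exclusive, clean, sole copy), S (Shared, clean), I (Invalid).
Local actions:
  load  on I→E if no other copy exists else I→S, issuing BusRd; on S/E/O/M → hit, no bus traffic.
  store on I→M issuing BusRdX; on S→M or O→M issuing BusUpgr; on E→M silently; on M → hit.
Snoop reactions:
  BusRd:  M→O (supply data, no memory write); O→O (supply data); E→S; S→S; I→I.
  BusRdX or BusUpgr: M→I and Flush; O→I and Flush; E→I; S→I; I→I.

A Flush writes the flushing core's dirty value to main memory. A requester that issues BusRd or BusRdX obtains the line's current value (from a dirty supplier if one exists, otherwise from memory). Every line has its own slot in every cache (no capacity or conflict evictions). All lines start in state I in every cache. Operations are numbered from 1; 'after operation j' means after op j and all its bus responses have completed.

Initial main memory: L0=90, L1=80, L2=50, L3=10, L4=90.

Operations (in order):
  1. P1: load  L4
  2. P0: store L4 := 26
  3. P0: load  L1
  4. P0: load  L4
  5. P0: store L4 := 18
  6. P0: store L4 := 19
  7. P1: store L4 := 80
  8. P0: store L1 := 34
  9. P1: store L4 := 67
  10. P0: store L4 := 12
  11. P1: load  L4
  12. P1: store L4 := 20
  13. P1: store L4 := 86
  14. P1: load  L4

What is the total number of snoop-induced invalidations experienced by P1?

invalidations = 2

[1] P1: load  L4 | P0:I, P1:E(90) | bus: BusRd
[2] P0: store L4 := 26 | P0:M(26), P1:I | bus: BusRdX
[3] P0: load  L1 | P0:E(80), P1:I | bus: BusRd
[4] P0: load  L4 | P0:M(26), P1:I | bus: none
[5] P0: store L4 := 18 | P0:M(18), P1:I | bus: none
[6] P0: store L4 := 19 | P0:M(19), P1:I | bus: none
[7] P1: store L4 := 80 | P0:I, P1:M(80) | bus: BusRdX,Flush
[8] P0: store L1 := 34 | P0:M(34), P1:I | bus: none
[9] P1: store L4 := 67 | P0:I, P1:M(67) | bus: none
[10] P0: store L4 := 12 | P0:M(12), P1:I | bus: BusRdX,Flush
[11] P1: load  L4 | P0:O(12), P1:S(12) | bus: BusRd
[12] P1: store L4 := 20 | P0:I, P1:M(20) | bus: BusUpgr,Flush
[13] P1: store L4 := 86 | P0:I, P1:M(86) | bus: none
[14] P1: load  L4 | P0:I, P1:M(86) | bus: none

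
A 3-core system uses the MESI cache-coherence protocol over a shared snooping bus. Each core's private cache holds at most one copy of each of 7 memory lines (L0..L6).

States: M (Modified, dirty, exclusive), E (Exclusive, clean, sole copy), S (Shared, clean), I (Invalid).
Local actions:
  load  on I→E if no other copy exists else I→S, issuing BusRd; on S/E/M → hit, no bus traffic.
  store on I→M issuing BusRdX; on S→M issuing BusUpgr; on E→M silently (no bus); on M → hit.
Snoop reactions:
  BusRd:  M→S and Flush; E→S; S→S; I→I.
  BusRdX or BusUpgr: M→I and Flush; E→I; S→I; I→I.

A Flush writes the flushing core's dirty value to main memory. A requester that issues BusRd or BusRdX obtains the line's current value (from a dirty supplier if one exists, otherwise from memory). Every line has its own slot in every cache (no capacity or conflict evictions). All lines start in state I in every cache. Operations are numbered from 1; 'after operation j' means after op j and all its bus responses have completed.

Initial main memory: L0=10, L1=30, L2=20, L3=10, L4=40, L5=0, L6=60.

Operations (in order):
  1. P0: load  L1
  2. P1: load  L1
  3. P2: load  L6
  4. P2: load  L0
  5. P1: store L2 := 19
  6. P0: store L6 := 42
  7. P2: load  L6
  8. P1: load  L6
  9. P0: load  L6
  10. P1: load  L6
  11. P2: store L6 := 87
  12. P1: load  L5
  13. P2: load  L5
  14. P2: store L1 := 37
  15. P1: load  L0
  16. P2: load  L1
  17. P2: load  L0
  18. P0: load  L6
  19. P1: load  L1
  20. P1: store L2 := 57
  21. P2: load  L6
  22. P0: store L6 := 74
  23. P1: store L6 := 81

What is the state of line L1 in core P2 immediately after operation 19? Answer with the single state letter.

1. P0: load  L1  bus=[BusRd]  L1: P0=E P1=I P2=I  mem[L1]=30
2. P1: load  L1  bus=[BusRd]  L1: P0=S P1=S P2=I  mem[L1]=30
3. P2: load  L6  bus=[BusRd]  L6: P0=I P1=I P2=E  mem[L6]=60
4. P2: load  L0  bus=[BusRd]  L0: P0=I P1=I P2=E  mem[L0]=10
5. P1: store L2 := 19  bus=[BusRdX]  L2: P0=I P1=M P2=I  mem[L2]=20
6. P0: store L6 := 42  bus=[BusRdX]  L6: P0=M P1=I P2=I  mem[L6]=60
7. P2: load  L6  bus=[BusRd,Flush]  L6: P0=S P1=I P2=S  mem[L6]=42
8. P1: load  L6  bus=[BusRd]  L6: P0=S P1=S P2=S  mem[L6]=42
9. P0: load  L6  bus=[-]  L6: P0=S P1=S P2=S  mem[L6]=42
10. P1: load  L6  bus=[-]  L6: P0=S P1=S P2=S  mem[L6]=42
11. P2: store L6 := 87  bus=[BusUpgr]  L6: P0=I P1=I P2=M  mem[L6]=42
12. P1: load  L5  bus=[BusRd]  L5: P0=I P1=E P2=I  mem[L5]=0
13. P2: load  L5  bus=[BusRd]  L5: P0=I P1=S P2=S  mem[L5]=0
14. P2: store L1 := 37  bus=[BusRdX]  L1: P0=I P1=I P2=M  mem[L1]=30
15. P1: load  L0  bus=[BusRd]  L0: P0=I P1=S P2=S  mem[L0]=10
16. P2: load  L1  bus=[-]  L1: P0=I P1=I P2=M  mem[L1]=30
17. P2: load  L0  bus=[-]  L0: P0=I P1=S P2=S  mem[L0]=10
18. P0: load  L6  bus=[BusRd,Flush]  L6: P0=S P1=I P2=S  mem[L6]=87
19. P1: load  L1  bus=[BusRd,Flush]  L1: P0=I P1=S P2=S  mem[L1]=37
20. P1: store L2 := 57  bus=[-]  L2: P0=I P1=M P2=I  mem[L2]=20
21. P2: load  L6  bus=[-]  L6: P0=S P1=I P2=S  mem[L6]=87
22. P0: store L6 := 74  bus=[BusUpgr]  L6: P0=M P1=I P2=I  mem[L6]=87
23. P1: store L6 := 81  bus=[BusRdX,Flush]  L6: P0=I P1=M P2=I  mem[L6]=74

state = S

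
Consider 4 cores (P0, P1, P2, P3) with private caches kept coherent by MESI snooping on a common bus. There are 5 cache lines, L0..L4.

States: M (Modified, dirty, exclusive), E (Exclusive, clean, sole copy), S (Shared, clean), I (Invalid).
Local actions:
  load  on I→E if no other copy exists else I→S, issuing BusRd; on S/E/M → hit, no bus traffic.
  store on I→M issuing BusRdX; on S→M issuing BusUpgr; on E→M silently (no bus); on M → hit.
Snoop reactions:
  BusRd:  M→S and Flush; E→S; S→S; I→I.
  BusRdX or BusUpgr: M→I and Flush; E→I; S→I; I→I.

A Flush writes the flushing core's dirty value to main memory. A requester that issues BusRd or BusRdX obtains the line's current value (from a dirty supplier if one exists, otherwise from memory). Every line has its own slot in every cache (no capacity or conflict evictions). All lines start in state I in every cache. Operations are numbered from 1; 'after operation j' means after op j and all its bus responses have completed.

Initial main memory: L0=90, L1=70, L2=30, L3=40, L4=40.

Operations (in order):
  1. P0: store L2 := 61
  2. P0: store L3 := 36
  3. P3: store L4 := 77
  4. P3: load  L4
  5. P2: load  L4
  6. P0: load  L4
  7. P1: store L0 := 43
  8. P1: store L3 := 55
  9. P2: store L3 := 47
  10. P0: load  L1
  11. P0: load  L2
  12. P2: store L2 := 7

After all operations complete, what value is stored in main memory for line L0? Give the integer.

memory[L0] = 90

1. P0: store L2 := 61  bus=[BusRdX]  L2: P0=M P1=I P2=I P3=I  mem[L2]=30
2. P0: store L3 := 36  bus=[BusRdX]  L3: P0=M P1=I P2=I P3=I  mem[L3]=40
3. P3: store L4 := 77  bus=[BusRdX]  L4: P0=I P1=I P2=I P3=M  mem[L4]=40
4. P3: load  L4  bus=[-]  L4: P0=I P1=I P2=I P3=M  mem[L4]=40
5. P2: load  L4  bus=[BusRd,Flush]  L4: P0=I P1=I P2=S P3=S  mem[L4]=77
6. P0: load  L4  bus=[BusRd]  L4: P0=S P1=I P2=S P3=S  mem[L4]=77
7. P1: store L0 := 43  bus=[BusRdX]  L0: P0=I P1=M P2=I P3=I  mem[L0]=90
8. P1: store L3 := 55  bus=[BusRdX,Flush]  L3: P0=I P1=M P2=I P3=I  mem[L3]=36
9. P2: store L3 := 47  bus=[BusRdX,Flush]  L3: P0=I P1=I P2=M P3=I  mem[L3]=55
10. P0: load  L1  bus=[BusRd]  L1: P0=E P1=I P2=I P3=I  mem[L1]=70
11. P0: load  L2  bus=[-]  L2: P0=M P1=I P2=I P3=I  mem[L2]=30
12. P2: store L2 := 7  bus=[BusRdX,Flush]  L2: P0=I P1=I P2=M P3=I  mem[L2]=61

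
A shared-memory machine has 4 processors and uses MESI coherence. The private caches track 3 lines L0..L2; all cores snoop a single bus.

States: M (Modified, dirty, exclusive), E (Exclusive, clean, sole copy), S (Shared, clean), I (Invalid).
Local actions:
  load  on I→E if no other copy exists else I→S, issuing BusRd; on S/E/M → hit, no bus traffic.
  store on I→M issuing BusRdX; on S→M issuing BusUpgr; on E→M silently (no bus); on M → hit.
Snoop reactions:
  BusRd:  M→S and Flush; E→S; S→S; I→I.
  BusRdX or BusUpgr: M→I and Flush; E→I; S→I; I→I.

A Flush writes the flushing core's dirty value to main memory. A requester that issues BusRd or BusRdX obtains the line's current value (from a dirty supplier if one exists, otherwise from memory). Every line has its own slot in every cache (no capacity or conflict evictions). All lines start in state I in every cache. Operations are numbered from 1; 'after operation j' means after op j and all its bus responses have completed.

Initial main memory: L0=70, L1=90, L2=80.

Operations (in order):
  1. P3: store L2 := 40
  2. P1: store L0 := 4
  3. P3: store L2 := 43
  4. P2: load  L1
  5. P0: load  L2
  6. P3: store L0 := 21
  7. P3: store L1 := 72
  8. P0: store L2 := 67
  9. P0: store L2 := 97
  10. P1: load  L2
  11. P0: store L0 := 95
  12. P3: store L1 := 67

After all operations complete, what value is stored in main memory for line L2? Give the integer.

step 1: P3: store L2 := 40  ⟶  IIIM  (L2)  txn=BusRdX  M[L2]=80
step 2: P1: store L0 := 4  ⟶  IMII  (L0)  txn=BusRdX  M[L0]=70
step 3: P3: store L2 := 43  ⟶  IIIM  (L2)  txn=∅  M[L2]=80
step 4: P2: load  L1  ⟶  IIEI  (L1)  txn=BusRd  M[L1]=90
step 5: P0: load  L2  ⟶  SIIS  (L2)  txn=BusRd+Flush  M[L2]=43
step 6: P3: store L0 := 21  ⟶  IIIM  (L0)  txn=BusRdX+Flush  M[L0]=4
step 7: P3: store L1 := 72  ⟶  IIIM  (L1)  txn=BusRdX  M[L1]=90
step 8: P0: store L2 := 67  ⟶  MIII  (L2)  txn=BusUpgr  M[L2]=43
step 9: P0: store L2 := 97  ⟶  MIII  (L2)  txn=∅  M[L2]=43
step 10: P1: load  L2  ⟶  SSII  (L2)  txn=BusRd+Flush  M[L2]=97
step 11: P0: store L0 := 95  ⟶  MIII  (L0)  txn=BusRdX+Flush  M[L0]=21
step 12: P3: store L1 := 67  ⟶  IIIM  (L1)  txn=∅  M[L1]=90

memory[L2] = 97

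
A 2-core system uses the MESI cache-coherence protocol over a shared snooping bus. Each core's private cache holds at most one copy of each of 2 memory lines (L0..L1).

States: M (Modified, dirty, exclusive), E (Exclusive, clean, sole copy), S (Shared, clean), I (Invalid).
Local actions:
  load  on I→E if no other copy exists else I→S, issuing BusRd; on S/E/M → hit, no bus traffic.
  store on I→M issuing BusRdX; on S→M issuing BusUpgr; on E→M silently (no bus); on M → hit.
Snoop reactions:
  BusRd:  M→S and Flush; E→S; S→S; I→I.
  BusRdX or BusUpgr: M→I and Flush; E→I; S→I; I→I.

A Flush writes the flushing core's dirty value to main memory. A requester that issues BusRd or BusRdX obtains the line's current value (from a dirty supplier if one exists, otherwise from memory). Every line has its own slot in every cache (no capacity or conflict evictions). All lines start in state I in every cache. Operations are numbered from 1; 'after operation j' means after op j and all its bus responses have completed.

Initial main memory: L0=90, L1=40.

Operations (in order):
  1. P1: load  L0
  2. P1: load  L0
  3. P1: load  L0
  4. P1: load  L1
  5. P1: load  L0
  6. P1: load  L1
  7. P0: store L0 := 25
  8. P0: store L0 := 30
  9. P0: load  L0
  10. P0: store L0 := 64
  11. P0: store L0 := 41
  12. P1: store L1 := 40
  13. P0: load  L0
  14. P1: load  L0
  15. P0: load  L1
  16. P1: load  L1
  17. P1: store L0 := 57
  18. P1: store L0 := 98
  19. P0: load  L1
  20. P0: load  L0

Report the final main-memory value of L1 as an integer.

memory[L1] = 40

  op1 P1: load  L0 → I/E on L0; bus BusRd; mem=90
  op2 P1: load  L0 → I/E on L0; bus (none); mem=90
  op3 P1: load  L0 → I/E on L0; bus (none); mem=90
  op4 P1: load  L1 → I/E on L1; bus BusRd; mem=40
  op5 P1: load  L0 → I/E on L0; bus (none); mem=90
  op6 P1: load  L1 → I/E on L1; bus (none); mem=40
  op7 P0: store L0 := 25 → M/I on L0; bus BusRdX; mem=90
  op8 P0: store L0 := 30 → M/I on L0; bus (none); mem=90
  op9 P0: load  L0 → M/I on L0; bus (none); mem=90
  op10 P0: store L0 := 64 → M/I on L0; bus (none); mem=90
  op11 P0: store L0 := 41 → M/I on L0; bus (none); mem=90
  op12 P1: store L1 := 40 → I/M on L1; bus (none); mem=40
  op13 P0: load  L0 → M/I on L0; bus (none); mem=90
  op14 P1: load  L0 → S/S on L0; bus BusRd Flush; mem=41
  op15 P0: load  L1 → S/S on L1; bus BusRd Flush; mem=40
  op16 P1: load  L1 → S/S on L1; bus (none); mem=40
  op17 P1: store L0 := 57 → I/M on L0; bus BusUpgr; mem=41
  op18 P1: store L0 := 98 → I/M on L0; bus (none); mem=41
  op19 P0: load  L1 → S/S on L1; bus (none); mem=40
  op20 P0: load  L0 → S/S on L0; bus BusRd Flush; mem=98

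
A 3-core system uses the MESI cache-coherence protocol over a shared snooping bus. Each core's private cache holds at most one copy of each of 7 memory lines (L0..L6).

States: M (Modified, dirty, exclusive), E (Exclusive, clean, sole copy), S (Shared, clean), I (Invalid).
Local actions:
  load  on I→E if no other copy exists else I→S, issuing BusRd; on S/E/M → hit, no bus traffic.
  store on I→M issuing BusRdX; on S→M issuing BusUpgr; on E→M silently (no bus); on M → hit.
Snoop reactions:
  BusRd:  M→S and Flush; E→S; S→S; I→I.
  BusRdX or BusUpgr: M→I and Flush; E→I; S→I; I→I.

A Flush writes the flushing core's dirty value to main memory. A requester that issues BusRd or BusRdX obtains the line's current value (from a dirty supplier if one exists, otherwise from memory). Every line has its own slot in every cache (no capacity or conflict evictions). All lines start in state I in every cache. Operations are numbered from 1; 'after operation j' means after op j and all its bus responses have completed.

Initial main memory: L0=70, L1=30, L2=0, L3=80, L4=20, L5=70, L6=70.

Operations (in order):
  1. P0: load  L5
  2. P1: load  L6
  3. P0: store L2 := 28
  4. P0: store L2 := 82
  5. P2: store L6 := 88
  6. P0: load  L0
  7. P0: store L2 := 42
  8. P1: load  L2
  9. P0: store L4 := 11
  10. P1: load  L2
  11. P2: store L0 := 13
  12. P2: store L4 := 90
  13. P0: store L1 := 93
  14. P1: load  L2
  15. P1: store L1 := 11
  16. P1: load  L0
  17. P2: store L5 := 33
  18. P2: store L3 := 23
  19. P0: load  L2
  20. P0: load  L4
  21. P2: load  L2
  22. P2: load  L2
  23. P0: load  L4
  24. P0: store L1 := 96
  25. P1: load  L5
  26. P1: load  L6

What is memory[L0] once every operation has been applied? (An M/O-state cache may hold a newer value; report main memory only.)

step 1: P0: load  L5  ⟶  EII  (L5)  txn=BusRd  M[L5]=70
step 2: P1: load  L6  ⟶  IEI  (L6)  txn=BusRd  M[L6]=70
step 3: P0: store L2 := 28  ⟶  MII  (L2)  txn=BusRdX  M[L2]=0
step 4: P0: store L2 := 82  ⟶  MII  (L2)  txn=∅  M[L2]=0
step 5: P2: store L6 := 88  ⟶  IIM  (L6)  txn=BusRdX  M[L6]=70
step 6: P0: load  L0  ⟶  EII  (L0)  txn=BusRd  M[L0]=70
step 7: P0: store L2 := 42  ⟶  MII  (L2)  txn=∅  M[L2]=0
step 8: P1: load  L2  ⟶  SSI  (L2)  txn=BusRd+Flush  M[L2]=42
step 9: P0: store L4 := 11  ⟶  MII  (L4)  txn=BusRdX  M[L4]=20
step 10: P1: load  L2  ⟶  SSI  (L2)  txn=∅  M[L2]=42
step 11: P2: store L0 := 13  ⟶  IIM  (L0)  txn=BusRdX  M[L0]=70
step 12: P2: store L4 := 90  ⟶  IIM  (L4)  txn=BusRdX+Flush  M[L4]=11
step 13: P0: store L1 := 93  ⟶  MII  (L1)  txn=BusRdX  M[L1]=30
step 14: P1: load  L2  ⟶  SSI  (L2)  txn=∅  M[L2]=42
step 15: P1: store L1 := 11  ⟶  IMI  (L1)  txn=BusRdX+Flush  M[L1]=93
step 16: P1: load  L0  ⟶  ISS  (L0)  txn=BusRd+Flush  M[L0]=13
step 17: P2: store L5 := 33  ⟶  IIM  (L5)  txn=BusRdX  M[L5]=70
step 18: P2: store L3 := 23  ⟶  IIM  (L3)  txn=BusRdX  M[L3]=80
step 19: P0: load  L2  ⟶  SSI  (L2)  txn=∅  M[L2]=42
step 20: P0: load  L4  ⟶  SIS  (L4)  txn=BusRd+Flush  M[L4]=90
step 21: P2: load  L2  ⟶  SSS  (L2)  txn=BusRd  M[L2]=42
step 22: P2: load  L2  ⟶  SSS  (L2)  txn=∅  M[L2]=42
step 23: P0: load  L4  ⟶  SIS  (L4)  txn=∅  M[L4]=90
step 24: P0: store L1 := 96  ⟶  MII  (L1)  txn=BusRdX+Flush  M[L1]=11
step 25: P1: load  L5  ⟶  ISS  (L5)  txn=BusRd+Flush  M[L5]=33
step 26: P1: load  L6  ⟶  ISS  (L6)  txn=BusRd+Flush  M[L6]=88

memory[L0] = 13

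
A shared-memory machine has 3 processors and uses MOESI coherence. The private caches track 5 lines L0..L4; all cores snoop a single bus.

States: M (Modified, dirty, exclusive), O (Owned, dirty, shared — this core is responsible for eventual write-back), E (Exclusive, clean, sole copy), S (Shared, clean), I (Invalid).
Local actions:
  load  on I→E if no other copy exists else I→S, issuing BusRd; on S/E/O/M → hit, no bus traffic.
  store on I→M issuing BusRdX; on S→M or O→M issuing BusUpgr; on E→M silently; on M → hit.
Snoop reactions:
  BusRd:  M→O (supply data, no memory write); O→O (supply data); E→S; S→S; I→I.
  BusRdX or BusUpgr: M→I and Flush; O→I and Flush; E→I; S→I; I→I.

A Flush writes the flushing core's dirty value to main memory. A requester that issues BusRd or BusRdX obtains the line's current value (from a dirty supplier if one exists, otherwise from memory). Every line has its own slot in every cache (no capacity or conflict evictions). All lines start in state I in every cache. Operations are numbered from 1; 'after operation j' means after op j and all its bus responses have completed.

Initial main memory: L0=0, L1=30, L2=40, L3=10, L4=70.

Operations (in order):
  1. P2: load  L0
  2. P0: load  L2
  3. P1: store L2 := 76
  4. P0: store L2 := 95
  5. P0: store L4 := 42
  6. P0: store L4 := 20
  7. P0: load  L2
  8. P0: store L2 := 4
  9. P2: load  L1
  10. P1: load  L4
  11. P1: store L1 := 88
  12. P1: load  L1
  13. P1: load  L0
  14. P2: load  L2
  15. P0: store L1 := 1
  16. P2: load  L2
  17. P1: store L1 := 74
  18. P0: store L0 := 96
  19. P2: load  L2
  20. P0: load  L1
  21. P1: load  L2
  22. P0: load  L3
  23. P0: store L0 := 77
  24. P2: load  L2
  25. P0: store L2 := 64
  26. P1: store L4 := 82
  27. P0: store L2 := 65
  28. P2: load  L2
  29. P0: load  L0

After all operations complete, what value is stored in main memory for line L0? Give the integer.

  op1 P2: load  L0 → I/I/E on L0; bus BusRd; mem=0
  op2 P0: load  L2 → E/I/I on L2; bus BusRd; mem=40
  op3 P1: store L2 := 76 → I/M/I on L2; bus BusRdX; mem=40
  op4 P0: store L2 := 95 → M/I/I on L2; bus BusRdX Flush; mem=76
  op5 P0: store L4 := 42 → M/I/I on L4; bus BusRdX; mem=70
  op6 P0: store L4 := 20 → M/I/I on L4; bus (none); mem=70
  op7 P0: load  L2 → M/I/I on L2; bus (none); mem=76
  op8 P0: store L2 := 4 → M/I/I on L2; bus (none); mem=76
  op9 P2: load  L1 → I/I/E on L1; bus BusRd; mem=30
  op10 P1: load  L4 → O/S/I on L4; bus BusRd; mem=70
  op11 P1: store L1 := 88 → I/M/I on L1; bus BusRdX; mem=30
  op12 P1: load  L1 → I/M/I on L1; bus (none); mem=30
  op13 P1: load  L0 → I/S/S on L0; bus BusRd; mem=0
  op14 P2: load  L2 → O/I/S on L2; bus BusRd; mem=76
  op15 P0: store L1 := 1 → M/I/I on L1; bus BusRdX Flush; mem=88
  op16 P2: load  L2 → O/I/S on L2; bus (none); mem=76
  op17 P1: store L1 := 74 → I/M/I on L1; bus BusRdX Flush; mem=1
  op18 P0: store L0 := 96 → M/I/I on L0; bus BusRdX; mem=0
  op19 P2: load  L2 → O/I/S on L2; bus (none); mem=76
  op20 P0: load  L1 → S/O/I on L1; bus BusRd; mem=1
  op21 P1: load  L2 → O/S/S on L2; bus BusRd; mem=76
  op22 P0: load  L3 → E/I/I on L3; bus BusRd; mem=10
  op23 P0: store L0 := 77 → M/I/I on L0; bus (none); mem=0
  op24 P2: load  L2 → O/S/S on L2; bus (none); mem=76
  op25 P0: store L2 := 64 → M/I/I on L2; bus BusUpgr; mem=76
  op26 P1: store L4 := 82 → I/M/I on L4; bus BusUpgr Flush; mem=20
  op27 P0: store L2 := 65 → M/I/I on L2; bus (none); mem=76
  op28 P2: load  L2 → O/I/S on L2; bus BusRd; mem=76
  op29 P0: load  L0 → M/I/I on L0; bus (none); mem=0

memory[L0] = 0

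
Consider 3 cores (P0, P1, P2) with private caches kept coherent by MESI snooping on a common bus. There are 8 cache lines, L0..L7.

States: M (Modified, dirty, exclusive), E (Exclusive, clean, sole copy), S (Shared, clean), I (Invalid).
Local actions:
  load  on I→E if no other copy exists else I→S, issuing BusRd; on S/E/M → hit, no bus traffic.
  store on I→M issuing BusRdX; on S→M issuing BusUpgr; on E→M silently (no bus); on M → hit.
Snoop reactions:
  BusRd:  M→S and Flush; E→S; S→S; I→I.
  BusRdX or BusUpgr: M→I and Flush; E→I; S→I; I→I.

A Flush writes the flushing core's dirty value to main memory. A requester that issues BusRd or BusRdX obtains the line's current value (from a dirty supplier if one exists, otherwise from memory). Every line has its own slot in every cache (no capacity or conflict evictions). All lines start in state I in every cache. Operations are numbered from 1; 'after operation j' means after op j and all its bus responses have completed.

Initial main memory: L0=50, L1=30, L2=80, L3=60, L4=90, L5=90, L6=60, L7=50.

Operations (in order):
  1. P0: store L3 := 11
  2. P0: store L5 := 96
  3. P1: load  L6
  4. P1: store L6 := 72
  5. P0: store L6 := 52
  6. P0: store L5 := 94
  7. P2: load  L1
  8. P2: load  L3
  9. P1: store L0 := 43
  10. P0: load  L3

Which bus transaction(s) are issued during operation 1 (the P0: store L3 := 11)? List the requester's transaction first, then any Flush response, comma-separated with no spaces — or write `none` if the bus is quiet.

step 1: P0: store L3 := 11  ⟶  MII  (L3)  txn=BusRdX  M[L3]=60
step 2: P0: store L5 := 96  ⟶  MII  (L5)  txn=BusRdX  M[L5]=90
step 3: P1: load  L6  ⟶  IEI  (L6)  txn=BusRd  M[L6]=60
step 4: P1: store L6 := 72  ⟶  IMI  (L6)  txn=∅  M[L6]=60
step 5: P0: store L6 := 52  ⟶  MII  (L6)  txn=BusRdX+Flush  M[L6]=72
step 6: P0: store L5 := 94  ⟶  MII  (L5)  txn=∅  M[L5]=90
step 7: P2: load  L1  ⟶  IIE  (L1)  txn=BusRd  M[L1]=30
step 8: P2: load  L3  ⟶  SIS  (L3)  txn=BusRd+Flush  M[L3]=11
step 9: P1: store L0 := 43  ⟶  IMI  (L0)  txn=BusRdX  M[L0]=50
step 10: P0: load  L3  ⟶  SIS  (L3)  txn=∅  M[L3]=11

bus = BusRdX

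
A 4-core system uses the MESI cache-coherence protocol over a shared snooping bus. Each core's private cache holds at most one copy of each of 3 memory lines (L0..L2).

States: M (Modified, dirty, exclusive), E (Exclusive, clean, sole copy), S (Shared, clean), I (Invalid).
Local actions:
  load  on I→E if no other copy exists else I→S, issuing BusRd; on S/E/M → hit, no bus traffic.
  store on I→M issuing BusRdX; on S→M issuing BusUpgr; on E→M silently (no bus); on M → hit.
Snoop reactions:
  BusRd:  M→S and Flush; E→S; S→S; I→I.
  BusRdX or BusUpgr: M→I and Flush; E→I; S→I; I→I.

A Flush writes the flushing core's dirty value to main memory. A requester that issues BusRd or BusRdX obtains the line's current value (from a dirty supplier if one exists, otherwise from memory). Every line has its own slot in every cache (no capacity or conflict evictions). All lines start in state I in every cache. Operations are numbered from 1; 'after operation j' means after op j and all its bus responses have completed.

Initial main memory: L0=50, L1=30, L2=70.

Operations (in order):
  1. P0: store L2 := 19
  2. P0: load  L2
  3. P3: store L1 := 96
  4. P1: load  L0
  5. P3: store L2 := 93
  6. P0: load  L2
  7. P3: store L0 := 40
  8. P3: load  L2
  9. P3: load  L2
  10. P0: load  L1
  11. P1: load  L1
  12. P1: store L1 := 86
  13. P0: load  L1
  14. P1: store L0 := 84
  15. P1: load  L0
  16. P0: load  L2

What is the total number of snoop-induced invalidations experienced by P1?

invalidations = 1

1. P0: store L2 := 19  bus=[BusRdX]  L2: P0=M P1=I P2=I P3=I  mem[L2]=70
2. P0: load  L2  bus=[-]  L2: P0=M P1=I P2=I P3=I  mem[L2]=70
3. P3: store L1 := 96  bus=[BusRdX]  L1: P0=I P1=I P2=I P3=M  mem[L1]=30
4. P1: load  L0  bus=[BusRd]  L0: P0=I P1=E P2=I P3=I  mem[L0]=50
5. P3: store L2 := 93  bus=[BusRdX,Flush]  L2: P0=I P1=I P2=I P3=M  mem[L2]=19
6. P0: load  L2  bus=[BusRd,Flush]  L2: P0=S P1=I P2=I P3=S  mem[L2]=93
7. P3: store L0 := 40  bus=[BusRdX]  L0: P0=I P1=I P2=I P3=M  mem[L0]=50
8. P3: load  L2  bus=[-]  L2: P0=S P1=I P2=I P3=S  mem[L2]=93
9. P3: load  L2  bus=[-]  L2: P0=S P1=I P2=I P3=S  mem[L2]=93
10. P0: load  L1  bus=[BusRd,Flush]  L1: P0=S P1=I P2=I P3=S  mem[L1]=96
11. P1: load  L1  bus=[BusRd]  L1: P0=S P1=S P2=I P3=S  mem[L1]=96
12. P1: store L1 := 86  bus=[BusUpgr]  L1: P0=I P1=M P2=I P3=I  mem[L1]=96
13. P0: load  L1  bus=[BusRd,Flush]  L1: P0=S P1=S P2=I P3=I  mem[L1]=86
14. P1: store L0 := 84  bus=[BusRdX,Flush]  L0: P0=I P1=M P2=I P3=I  mem[L0]=40
15. P1: load  L0  bus=[-]  L0: P0=I P1=M P2=I P3=I  mem[L0]=40
16. P0: load  L2  bus=[-]  L2: P0=S P1=I P2=I P3=S  mem[L2]=93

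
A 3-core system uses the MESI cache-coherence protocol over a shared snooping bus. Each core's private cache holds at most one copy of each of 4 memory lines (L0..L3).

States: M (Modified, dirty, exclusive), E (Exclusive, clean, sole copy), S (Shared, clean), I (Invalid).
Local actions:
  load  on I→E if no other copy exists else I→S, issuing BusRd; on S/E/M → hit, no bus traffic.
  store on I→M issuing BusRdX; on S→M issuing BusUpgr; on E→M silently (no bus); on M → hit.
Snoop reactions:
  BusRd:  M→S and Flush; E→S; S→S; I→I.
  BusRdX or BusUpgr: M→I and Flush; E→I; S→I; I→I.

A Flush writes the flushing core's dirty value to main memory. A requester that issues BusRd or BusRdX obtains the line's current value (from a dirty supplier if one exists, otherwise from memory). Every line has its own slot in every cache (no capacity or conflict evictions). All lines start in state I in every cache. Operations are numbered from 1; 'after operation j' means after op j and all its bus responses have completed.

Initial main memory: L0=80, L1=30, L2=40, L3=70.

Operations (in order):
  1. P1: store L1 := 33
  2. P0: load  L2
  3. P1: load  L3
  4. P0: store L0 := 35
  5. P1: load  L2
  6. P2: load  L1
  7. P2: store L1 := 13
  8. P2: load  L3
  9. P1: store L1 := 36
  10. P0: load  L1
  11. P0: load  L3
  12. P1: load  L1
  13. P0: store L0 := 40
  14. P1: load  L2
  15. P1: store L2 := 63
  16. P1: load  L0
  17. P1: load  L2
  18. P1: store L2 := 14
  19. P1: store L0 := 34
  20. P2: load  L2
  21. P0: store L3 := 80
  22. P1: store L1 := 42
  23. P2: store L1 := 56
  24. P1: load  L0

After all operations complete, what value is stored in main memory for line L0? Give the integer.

memory[L0] = 40

1. P1: store L1 := 33  bus=[BusRdX]  L1: P0=I P1=M P2=I  mem[L1]=30
2. P0: load  L2  bus=[BusRd]  L2: P0=E P1=I P2=I  mem[L2]=40
3. P1: load  L3  bus=[BusRd]  L3: P0=I P1=E P2=I  mem[L3]=70
4. P0: store L0 := 35  bus=[BusRdX]  L0: P0=M P1=I P2=I  mem[L0]=80
5. P1: load  L2  bus=[BusRd]  L2: P0=S P1=S P2=I  mem[L2]=40
6. P2: load  L1  bus=[BusRd,Flush]  L1: P0=I P1=S P2=S  mem[L1]=33
7. P2: store L1 := 13  bus=[BusUpgr]  L1: P0=I P1=I P2=M  mem[L1]=33
8. P2: load  L3  bus=[BusRd]  L3: P0=I P1=S P2=S  mem[L3]=70
9. P1: store L1 := 36  bus=[BusRdX,Flush]  L1: P0=I P1=M P2=I  mem[L1]=13
10. P0: load  L1  bus=[BusRd,Flush]  L1: P0=S P1=S P2=I  mem[L1]=36
11. P0: load  L3  bus=[BusRd]  L3: P0=S P1=S P2=S  mem[L3]=70
12. P1: load  L1  bus=[-]  L1: P0=S P1=S P2=I  mem[L1]=36
13. P0: store L0 := 40  bus=[-]  L0: P0=M P1=I P2=I  mem[L0]=80
14. P1: load  L2  bus=[-]  L2: P0=S P1=S P2=I  mem[L2]=40
15. P1: store L2 := 63  bus=[BusUpgr]  L2: P0=I P1=M P2=I  mem[L2]=40
16. P1: load  L0  bus=[BusRd,Flush]  L0: P0=S P1=S P2=I  mem[L0]=40
17. P1: load  L2  bus=[-]  L2: P0=I P1=M P2=I  mem[L2]=40
18. P1: store L2 := 14  bus=[-]  L2: P0=I P1=M P2=I  mem[L2]=40
19. P1: store L0 := 34  bus=[BusUpgr]  L0: P0=I P1=M P2=I  mem[L0]=40
20. P2: load  L2  bus=[BusRd,Flush]  L2: P0=I P1=S P2=S  mem[L2]=14
21. P0: store L3 := 80  bus=[BusUpgr]  L3: P0=M P1=I P2=I  mem[L3]=70
22. P1: store L1 := 42  bus=[BusUpgr]  L1: P0=I P1=M P2=I  mem[L1]=36
23. P2: store L1 := 56  bus=[BusRdX,Flush]  L1: P0=I P1=I P2=M  mem[L1]=42
24. P1: load  L0  bus=[-]  L0: P0=I P1=M P2=I  mem[L0]=40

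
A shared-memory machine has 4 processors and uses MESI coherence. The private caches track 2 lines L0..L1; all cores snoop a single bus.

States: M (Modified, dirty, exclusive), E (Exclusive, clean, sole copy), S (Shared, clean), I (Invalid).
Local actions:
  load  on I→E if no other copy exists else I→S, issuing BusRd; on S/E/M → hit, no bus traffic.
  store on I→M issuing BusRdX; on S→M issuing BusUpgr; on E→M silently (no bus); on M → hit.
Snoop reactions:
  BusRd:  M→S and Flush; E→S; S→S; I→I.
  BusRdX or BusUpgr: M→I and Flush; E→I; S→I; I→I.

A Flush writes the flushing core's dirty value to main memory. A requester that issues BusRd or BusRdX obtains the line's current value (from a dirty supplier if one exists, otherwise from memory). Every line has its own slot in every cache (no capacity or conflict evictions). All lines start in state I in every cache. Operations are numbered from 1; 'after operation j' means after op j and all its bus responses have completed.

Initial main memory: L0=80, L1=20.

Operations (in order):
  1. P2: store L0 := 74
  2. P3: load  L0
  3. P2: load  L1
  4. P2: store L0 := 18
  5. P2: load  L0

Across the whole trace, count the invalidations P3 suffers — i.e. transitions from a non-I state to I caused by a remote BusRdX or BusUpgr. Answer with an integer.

step 1: P2: store L0 := 74  ⟶  IIMI  (L0)  txn=BusRdX  M[L0]=80
step 2: P3: load  L0  ⟶  IISS  (L0)  txn=BusRd+Flush  M[L0]=74
step 3: P2: load  L1  ⟶  IIEI  (L1)  txn=BusRd  M[L1]=20
step 4: P2: store L0 := 18  ⟶  IIMI  (L0)  txn=BusUpgr  M[L0]=74
step 5: P2: load  L0  ⟶  IIMI  (L0)  txn=∅  M[L0]=74

invalidations = 1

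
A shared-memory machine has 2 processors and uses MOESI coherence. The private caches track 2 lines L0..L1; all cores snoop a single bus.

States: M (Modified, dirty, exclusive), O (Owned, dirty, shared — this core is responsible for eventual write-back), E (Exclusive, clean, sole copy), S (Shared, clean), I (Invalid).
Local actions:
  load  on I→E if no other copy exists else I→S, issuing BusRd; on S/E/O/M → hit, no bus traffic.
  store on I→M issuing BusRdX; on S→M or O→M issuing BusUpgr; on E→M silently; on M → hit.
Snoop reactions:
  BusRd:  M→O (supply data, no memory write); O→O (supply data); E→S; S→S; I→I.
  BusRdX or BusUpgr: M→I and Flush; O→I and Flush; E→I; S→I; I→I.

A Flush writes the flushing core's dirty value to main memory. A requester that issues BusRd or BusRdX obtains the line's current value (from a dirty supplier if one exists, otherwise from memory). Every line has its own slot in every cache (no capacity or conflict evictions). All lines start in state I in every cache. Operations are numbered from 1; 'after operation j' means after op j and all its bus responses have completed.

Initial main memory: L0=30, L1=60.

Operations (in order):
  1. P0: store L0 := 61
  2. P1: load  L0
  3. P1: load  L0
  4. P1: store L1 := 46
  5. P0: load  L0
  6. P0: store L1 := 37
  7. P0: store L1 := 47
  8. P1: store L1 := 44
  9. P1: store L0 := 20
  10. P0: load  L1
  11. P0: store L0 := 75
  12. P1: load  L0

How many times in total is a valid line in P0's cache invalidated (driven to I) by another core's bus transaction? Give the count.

invalidations = 2

step 1: P0: store L0 := 61  ⟶  MI  (L0)  txn=BusRdX  M[L0]=30
step 2: P1: load  L0  ⟶  OS  (L0)  txn=BusRd  M[L0]=30
step 3: P1: load  L0  ⟶  OS  (L0)  txn=∅  M[L0]=30
step 4: P1: store L1 := 46  ⟶  IM  (L1)  txn=BusRdX  M[L1]=60
step 5: P0: load  L0  ⟶  OS  (L0)  txn=∅  M[L0]=30
step 6: P0: store L1 := 37  ⟶  MI  (L1)  txn=BusRdX+Flush  M[L1]=46
step 7: P0: store L1 := 47  ⟶  MI  (L1)  txn=∅  M[L1]=46
step 8: P1: store L1 := 44  ⟶  IM  (L1)  txn=BusRdX+Flush  M[L1]=47
step 9: P1: store L0 := 20  ⟶  IM  (L0)  txn=BusUpgr+Flush  M[L0]=61
step 10: P0: load  L1  ⟶  SO  (L1)  txn=BusRd  M[L1]=47
step 11: P0: store L0 := 75  ⟶  MI  (L0)  txn=BusRdX+Flush  M[L0]=20
step 12: P1: load  L0  ⟶  OS  (L0)  txn=BusRd  M[L0]=20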